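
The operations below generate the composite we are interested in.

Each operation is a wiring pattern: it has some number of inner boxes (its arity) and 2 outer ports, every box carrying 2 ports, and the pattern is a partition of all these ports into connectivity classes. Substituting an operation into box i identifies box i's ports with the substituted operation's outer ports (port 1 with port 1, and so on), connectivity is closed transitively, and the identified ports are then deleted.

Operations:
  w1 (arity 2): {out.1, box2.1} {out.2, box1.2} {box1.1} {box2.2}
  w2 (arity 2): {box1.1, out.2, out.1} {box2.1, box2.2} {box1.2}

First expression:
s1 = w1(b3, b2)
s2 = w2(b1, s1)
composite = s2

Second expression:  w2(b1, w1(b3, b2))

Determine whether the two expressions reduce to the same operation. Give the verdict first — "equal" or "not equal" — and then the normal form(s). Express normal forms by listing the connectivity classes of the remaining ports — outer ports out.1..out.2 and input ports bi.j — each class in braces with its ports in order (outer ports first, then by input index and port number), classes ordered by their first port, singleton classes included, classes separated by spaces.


equal; both compose to {out.1, out.2, b1.1} {b1.2} {b2.1, b3.2} {b2.2} {b3.1}

The first expression reduces to {out.1, out.2, b1.1} {b1.2} {b2.1, b3.2} {b2.2} {b3.1}
The second expression reduces to {out.1, out.2, b1.1} {b1.2} {b2.1, b3.2} {b2.2} {b3.1}
One common form — equal.


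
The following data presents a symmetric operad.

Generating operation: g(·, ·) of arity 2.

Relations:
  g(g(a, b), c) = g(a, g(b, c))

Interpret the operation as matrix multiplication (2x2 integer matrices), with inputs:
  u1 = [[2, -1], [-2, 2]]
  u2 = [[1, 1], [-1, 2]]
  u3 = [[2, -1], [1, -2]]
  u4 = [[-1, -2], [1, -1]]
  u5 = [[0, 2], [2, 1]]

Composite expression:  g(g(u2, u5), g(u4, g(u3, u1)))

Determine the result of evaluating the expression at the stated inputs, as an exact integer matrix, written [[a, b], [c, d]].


[[-36, 31], [-72, 56]]


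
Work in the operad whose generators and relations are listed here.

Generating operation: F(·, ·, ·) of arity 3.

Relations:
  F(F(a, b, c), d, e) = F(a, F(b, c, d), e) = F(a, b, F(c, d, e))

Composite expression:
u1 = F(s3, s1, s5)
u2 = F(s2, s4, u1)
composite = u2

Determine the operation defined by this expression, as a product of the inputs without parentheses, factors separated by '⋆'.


s2 ⋆ s4 ⋆ s3 ⋆ s1 ⋆ s5


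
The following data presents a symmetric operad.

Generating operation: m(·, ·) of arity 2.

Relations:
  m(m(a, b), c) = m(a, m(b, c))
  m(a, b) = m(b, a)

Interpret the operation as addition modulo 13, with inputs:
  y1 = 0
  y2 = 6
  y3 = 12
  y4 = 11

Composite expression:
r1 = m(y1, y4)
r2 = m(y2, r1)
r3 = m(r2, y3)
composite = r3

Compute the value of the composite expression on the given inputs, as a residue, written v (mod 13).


m(y1, y4) = 11
m(y2, m(y1, y4)) = 4
m(m(y2, m(y1, y4)), y3) = 3

3 (mod 13)


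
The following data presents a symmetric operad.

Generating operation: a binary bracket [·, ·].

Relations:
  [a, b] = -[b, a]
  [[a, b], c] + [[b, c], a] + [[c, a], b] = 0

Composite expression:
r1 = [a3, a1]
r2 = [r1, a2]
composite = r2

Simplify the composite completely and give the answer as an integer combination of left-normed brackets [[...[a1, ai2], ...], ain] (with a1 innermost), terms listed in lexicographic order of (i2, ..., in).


-[[a1, a3], a2]

Skip Jacobi rewriting: expand, keep a1-initial words, read off terms.
Composite bracket: [[a3, a1], a2]
Each bracket splits as ab - ba, giving 4 signed words (2^2 = 4).
Only words starting with a1 matter:
  sign of a1a3a2 is -1, so it contributes -[[a1, a3], a2]


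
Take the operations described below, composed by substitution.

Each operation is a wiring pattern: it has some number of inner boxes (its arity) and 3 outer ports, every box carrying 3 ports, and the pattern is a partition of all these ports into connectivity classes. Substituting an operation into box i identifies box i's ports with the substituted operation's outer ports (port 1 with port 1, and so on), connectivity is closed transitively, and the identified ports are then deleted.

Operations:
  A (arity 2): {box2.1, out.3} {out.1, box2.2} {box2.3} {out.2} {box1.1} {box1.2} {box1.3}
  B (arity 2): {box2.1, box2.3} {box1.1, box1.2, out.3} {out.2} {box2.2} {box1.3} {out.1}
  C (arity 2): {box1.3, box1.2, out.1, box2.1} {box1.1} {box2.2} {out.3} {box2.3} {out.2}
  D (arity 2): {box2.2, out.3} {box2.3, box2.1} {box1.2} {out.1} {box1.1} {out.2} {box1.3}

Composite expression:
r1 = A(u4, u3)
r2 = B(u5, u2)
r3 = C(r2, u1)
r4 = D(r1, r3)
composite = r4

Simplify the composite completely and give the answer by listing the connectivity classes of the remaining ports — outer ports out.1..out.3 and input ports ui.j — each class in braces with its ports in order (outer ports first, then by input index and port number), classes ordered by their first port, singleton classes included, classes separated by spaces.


{out.1} {out.2} {out.3} {u1.1, u5.1, u5.2} {u1.2} {u1.3} {u2.1, u2.3} {u2.2} {u3.1} {u3.2} {u3.3} {u4.1} {u4.2} {u4.3} {u5.3}

Reachability decides: close wires over D-identified ports.
through A, on inputs (u4, u3): {out.1, u3.2} {out.2} {out.3, u3.1} {u3.3} {u4.1} {u4.2} {u4.3} (out.j = stage outer ports)
through B, on inputs (u5, u2): {out.1} {out.2} {out.3, u5.1, u5.2} {u2.1, u2.3} {u2.2} {u5.3} (out.j = stage outer ports)
through C, on inputs (u5, u2, u1): {out.1, u1.1, u5.1, u5.2} {out.2} {out.3} {u1.2} {u1.3} {u2.1, u2.3} {u2.2} {u5.3} (out.j = stage outer ports)
through D, on inputs (u4, u3, u5, u2, u1): {out.1} {out.2} {out.3} {u1.1, u5.1, u5.2} {u1.2} {u1.3} {u2.1, u2.3} {u2.2} {u3.1} {u3.2} {u3.3} {u4.1} {u4.2} {u4.3} {u5.3} (out.j = stage outer ports)


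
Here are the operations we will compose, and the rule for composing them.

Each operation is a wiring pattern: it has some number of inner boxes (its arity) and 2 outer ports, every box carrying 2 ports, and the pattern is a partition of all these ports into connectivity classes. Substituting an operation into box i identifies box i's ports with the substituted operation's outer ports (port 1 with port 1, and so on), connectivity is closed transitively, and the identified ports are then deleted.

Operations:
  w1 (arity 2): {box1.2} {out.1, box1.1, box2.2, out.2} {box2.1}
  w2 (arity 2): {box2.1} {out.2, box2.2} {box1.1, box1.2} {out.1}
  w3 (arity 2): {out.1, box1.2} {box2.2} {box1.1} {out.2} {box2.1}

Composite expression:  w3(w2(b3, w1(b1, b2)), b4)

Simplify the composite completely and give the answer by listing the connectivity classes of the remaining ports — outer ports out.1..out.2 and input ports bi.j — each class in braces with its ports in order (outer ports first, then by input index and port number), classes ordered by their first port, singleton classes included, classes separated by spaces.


{out.1, b1.1, b2.2} {out.2} {b1.2} {b2.1} {b3.1, b3.2} {b4.1} {b4.2}

Treat the ports identified at w3 as solder joints: merge, then drop.
w1 over (b1, b2) gives {out.1, out.2, b1.1, b2.2} {b1.2} {b2.1}, out.j being that stage's outer ports
w2 over (b3, b1, b2) gives {out.1} {out.2, b1.1, b2.2} {b1.2} {b2.1} {b3.1, b3.2}, out.j being that stage's outer ports
w3 over (b3, b1, b2, b4) gives {out.1, b1.1, b2.2} {out.2} {b1.2} {b2.1} {b3.1, b3.2} {b4.1} {b4.2}, out.j being that stage's outer ports


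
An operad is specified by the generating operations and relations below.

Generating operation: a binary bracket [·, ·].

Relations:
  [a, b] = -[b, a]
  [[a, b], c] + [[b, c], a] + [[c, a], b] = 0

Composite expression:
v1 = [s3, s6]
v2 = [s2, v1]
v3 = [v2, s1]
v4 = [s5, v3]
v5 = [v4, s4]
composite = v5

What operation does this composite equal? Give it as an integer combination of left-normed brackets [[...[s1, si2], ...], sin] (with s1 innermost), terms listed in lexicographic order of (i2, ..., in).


In the tensor algebra, words opening s1 carry the s1-anchored form.
Composite bracket: [[s5, [[s2, [s3, s6]], s1]], s4]
Expanding via [a, b] = ab - ba: 32 signed words (2^5 = 32).
Words beginning with s1 determine it all:
  s1s2s3s6s5s4 (sign +1) contributes +[[[[[s1, s2], s3], s6], s5], s4]
  s1s2s6s3s5s4 (sign -1) contributes -[[[[[s1, s2], s6], s3], s5], s4]
  s1s3s6s2s5s4 (sign -1) contributes -[[[[[s1, s3], s6], s2], s5], s4]
  s1s6s3s2s5s4 (sign +1) contributes +[[[[[s1, s6], s3], s2], s5], s4]

[[[[[s1, s2], s3], s6], s5], s4] - [[[[[s1, s2], s6], s3], s5], s4] - [[[[[s1, s3], s6], s2], s5], s4] + [[[[[s1, s6], s3], s2], s5], s4]


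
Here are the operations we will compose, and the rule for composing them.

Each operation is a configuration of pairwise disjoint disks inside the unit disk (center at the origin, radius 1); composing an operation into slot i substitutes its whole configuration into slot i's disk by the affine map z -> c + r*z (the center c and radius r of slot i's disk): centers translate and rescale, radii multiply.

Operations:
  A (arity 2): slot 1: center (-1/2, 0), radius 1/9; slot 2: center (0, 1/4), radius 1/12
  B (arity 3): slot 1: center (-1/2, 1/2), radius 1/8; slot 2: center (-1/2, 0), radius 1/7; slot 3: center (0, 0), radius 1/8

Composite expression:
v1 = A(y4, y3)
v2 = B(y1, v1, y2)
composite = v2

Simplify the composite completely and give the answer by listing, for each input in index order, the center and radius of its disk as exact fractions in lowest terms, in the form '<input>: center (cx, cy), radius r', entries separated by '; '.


y1: center (-1/2, 1/2), radius 1/8; y2: center (0, 0), radius 1/8; y3: center (-1/2, 1/28), radius 1/84; y4: center (-4/7, 0), radius 1/63


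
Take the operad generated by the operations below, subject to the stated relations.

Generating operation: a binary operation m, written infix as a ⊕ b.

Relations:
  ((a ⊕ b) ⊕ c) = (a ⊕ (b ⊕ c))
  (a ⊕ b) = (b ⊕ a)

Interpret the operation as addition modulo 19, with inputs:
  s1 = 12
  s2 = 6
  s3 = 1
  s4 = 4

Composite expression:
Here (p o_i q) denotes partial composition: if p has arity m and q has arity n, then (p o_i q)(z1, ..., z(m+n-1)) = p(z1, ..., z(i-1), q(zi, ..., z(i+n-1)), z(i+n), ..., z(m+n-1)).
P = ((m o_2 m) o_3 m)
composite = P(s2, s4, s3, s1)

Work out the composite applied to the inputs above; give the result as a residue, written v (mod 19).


(s3 ⊕ s1) = 13
(s4 ⊕ (s3 ⊕ s1)) = 17
(s2 ⊕ (s4 ⊕ (s3 ⊕ s1))) = 4

4 (mod 19)


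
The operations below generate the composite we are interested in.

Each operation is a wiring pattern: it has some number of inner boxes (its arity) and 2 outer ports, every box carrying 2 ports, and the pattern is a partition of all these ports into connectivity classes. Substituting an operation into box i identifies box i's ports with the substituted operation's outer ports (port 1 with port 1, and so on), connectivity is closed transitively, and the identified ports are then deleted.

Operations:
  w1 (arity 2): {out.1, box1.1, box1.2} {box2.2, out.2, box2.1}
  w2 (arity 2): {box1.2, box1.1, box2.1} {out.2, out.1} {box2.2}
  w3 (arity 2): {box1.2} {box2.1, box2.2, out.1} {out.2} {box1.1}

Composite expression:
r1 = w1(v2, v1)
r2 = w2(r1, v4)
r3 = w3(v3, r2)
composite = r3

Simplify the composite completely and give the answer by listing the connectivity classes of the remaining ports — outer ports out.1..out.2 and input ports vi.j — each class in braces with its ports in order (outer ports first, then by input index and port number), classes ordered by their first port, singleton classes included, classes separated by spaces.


After gluing at w3, chains via deleted ports link the v-ports.
w1 over (v2, v1) gives {out.1, v2.1, v2.2} {out.2, v1.1, v1.2}, out.j being that stage's outer ports
w2 over (v2, v1, v4) gives {out.1, out.2} {v1.1, v1.2, v2.1, v2.2, v4.1} {v4.2}, out.j being that stage's outer ports
w3 over (v3, v2, v1, v4) gives {out.1} {out.2} {v1.1, v1.2, v2.1, v2.2, v4.1} {v3.1} {v3.2} {v4.2}, out.j being that stage's outer ports

{out.1} {out.2} {v1.1, v1.2, v2.1, v2.2, v4.1} {v3.1} {v3.2} {v4.2}


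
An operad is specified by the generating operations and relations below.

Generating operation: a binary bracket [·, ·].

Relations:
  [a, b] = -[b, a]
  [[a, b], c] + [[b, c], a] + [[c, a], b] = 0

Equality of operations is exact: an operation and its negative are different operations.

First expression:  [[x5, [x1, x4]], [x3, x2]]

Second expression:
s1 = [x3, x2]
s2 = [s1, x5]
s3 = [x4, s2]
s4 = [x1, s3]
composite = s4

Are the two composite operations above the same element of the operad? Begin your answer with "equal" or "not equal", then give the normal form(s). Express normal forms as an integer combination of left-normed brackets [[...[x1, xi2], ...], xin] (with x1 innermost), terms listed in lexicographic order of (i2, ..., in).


The first expression reduces to [[[[x1, x4], x5], x2], x3] - [[[[x1, x4], x5], x3], x2]
The second expression reduces to [[[[x1, x2], x3], x5], x4] - [[[[x1, x3], x2], x5], x4] - [[[[x1, x4], x2], x3], x5] + [[[[x1, x4], x3], x2], x5] + [[[[x1, x4], x5], x2], x3] - [[[[x1, x4], x5], x3], x2] - [[[[x1, x5], x2], x3], x4] + [[[[x1, x5], x3], x2], x4]
They disagree, so not equal.

not equal: they reduce to [[[[x1, x4], x5], x2], x3] - [[[[x1, x4], x5], x3], x2] and [[[[x1, x2], x3], x5], x4] - [[[[x1, x3], x2], x5], x4] - [[[[x1, x4], x2], x3], x5] + [[[[x1, x4], x3], x2], x5] + [[[[x1, x4], x5], x2], x3] - [[[[x1, x4], x5], x3], x2] - [[[[x1, x5], x2], x3], x4] + [[[[x1, x5], x3], x2], x4]


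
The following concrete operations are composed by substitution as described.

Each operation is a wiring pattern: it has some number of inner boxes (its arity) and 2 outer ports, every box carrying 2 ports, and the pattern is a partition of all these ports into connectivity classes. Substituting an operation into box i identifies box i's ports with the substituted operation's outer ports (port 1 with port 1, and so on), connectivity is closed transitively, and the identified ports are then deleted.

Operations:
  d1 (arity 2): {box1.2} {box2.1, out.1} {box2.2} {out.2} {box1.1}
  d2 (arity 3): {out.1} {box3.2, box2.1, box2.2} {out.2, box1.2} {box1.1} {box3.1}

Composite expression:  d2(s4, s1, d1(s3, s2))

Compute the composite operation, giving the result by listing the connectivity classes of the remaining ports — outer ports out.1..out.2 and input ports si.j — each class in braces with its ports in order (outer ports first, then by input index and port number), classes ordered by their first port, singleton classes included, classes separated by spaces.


{out.1} {out.2, s4.2} {s1.1, s1.2} {s2.1} {s2.2} {s3.1} {s3.2} {s4.1}


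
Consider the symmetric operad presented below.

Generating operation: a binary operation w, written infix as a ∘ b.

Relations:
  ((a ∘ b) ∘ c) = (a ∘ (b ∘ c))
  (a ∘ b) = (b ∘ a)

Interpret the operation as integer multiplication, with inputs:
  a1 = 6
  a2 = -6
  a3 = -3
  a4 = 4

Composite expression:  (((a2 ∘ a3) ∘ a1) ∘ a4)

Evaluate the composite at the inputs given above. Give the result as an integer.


432

(a2 ∘ a3) = 18
((a2 ∘ a3) ∘ a1) = 108
(((a2 ∘ a3) ∘ a1) ∘ a4) = 432


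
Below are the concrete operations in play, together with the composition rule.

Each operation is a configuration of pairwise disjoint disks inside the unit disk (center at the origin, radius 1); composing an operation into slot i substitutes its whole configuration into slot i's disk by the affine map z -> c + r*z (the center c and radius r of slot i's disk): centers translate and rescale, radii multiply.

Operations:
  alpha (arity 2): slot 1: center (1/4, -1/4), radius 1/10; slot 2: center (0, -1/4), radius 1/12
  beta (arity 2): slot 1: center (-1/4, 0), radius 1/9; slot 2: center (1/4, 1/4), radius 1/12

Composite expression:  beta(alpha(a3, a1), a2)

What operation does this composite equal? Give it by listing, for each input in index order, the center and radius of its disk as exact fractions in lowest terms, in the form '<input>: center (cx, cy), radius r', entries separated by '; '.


a1: center (-1/4, -1/36), radius 1/108; a2: center (1/4, 1/4), radius 1/12; a3: center (-2/9, -1/36), radius 1/90

Follow each a-input down from beta: c' goes to c + r*c', radius to r*r'.
input a3: composing its 2 substitution steps yields center (-2/9, -1/36), radius 1/90
input a1: composing its 2 substitution steps yields center (-1/4, -1/36), radius 1/108
input a2: composing its 1 substitution step yields center (1/4, 1/4), radius 1/12


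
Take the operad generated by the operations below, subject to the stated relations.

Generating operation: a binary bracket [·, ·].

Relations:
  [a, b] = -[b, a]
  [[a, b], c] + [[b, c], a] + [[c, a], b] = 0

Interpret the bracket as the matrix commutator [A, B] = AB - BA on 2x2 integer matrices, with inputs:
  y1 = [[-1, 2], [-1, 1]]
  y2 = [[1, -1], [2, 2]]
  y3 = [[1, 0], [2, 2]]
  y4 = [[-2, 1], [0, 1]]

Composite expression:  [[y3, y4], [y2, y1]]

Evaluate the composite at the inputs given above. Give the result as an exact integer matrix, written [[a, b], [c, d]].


[y3, y4] = [[-2, -1], [-6, 2]]
[y2, y1] = [[-3, -4], [-5, 3]]
[[y3, y4], [y2, y1]] = [[-19, 10], [16, 19]]

[[-19, 10], [16, 19]]


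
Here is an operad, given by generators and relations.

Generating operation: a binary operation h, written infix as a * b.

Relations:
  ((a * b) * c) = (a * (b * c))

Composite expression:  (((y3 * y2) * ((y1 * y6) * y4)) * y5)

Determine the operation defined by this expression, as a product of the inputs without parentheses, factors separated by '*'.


Associativity of h dissolves the nesting; only the y-input order survives.
(y3 * y2) collapses to y3 * y2
(y1 * y6) collapses to y1 * y6
((y1 * y6) * y4) collapses to y1 * y6 * y4
((y3 * y2) * ((y1 * y6) * y4)) collapses to y3 * y2 * y1 * y6 * y4
(((y3 * y2) * ((y1 * y6) * y4)) * y5) collapses to y3 * y2 * y1 * y6 * y4 * y5

y3 * y2 * y1 * y6 * y4 * y5


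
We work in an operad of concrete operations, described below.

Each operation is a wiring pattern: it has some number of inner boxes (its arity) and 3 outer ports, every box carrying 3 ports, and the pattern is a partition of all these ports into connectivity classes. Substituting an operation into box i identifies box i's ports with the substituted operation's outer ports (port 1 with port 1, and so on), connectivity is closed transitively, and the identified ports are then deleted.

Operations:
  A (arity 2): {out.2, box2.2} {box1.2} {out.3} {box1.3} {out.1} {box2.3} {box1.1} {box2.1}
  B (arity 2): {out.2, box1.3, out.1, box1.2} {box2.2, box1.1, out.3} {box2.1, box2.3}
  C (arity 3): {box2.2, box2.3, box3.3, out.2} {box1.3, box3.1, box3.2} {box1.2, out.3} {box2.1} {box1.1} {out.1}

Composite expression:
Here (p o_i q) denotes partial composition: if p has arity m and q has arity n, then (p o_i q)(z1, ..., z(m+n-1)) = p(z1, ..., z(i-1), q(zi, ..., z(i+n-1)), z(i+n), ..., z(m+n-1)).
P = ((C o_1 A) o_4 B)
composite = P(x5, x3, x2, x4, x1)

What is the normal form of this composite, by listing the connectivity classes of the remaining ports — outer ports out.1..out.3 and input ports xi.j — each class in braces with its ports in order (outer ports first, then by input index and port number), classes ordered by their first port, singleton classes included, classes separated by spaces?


{out.1} {out.2, x1.2, x2.2, x2.3, x4.1} {out.3, x3.2} {x1.1, x1.3} {x2.1} {x3.1} {x3.3} {x4.2, x4.3} {x5.1} {x5.2} {x5.3}

Treat the ports identified at C as solder joints: merge, then drop.
A over (x5, x3) gives {out.1} {out.2, x3.2} {out.3} {x3.1} {x3.3} {x5.1} {x5.2} {x5.3}, out.j being that stage's outer ports
B over (x4, x1) gives {out.1, out.2, x4.2, x4.3} {out.3, x1.2, x4.1} {x1.1, x1.3}, out.j being that stage's outer ports
C over (x5, x3, x2, x4, x1) gives {out.1} {out.2, x1.2, x2.2, x2.3, x4.1} {out.3, x3.2} {x1.1, x1.3} {x2.1} {x3.1} {x3.3} {x4.2, x4.3} {x5.1} {x5.2} {x5.3}, out.j being that stage's outer ports


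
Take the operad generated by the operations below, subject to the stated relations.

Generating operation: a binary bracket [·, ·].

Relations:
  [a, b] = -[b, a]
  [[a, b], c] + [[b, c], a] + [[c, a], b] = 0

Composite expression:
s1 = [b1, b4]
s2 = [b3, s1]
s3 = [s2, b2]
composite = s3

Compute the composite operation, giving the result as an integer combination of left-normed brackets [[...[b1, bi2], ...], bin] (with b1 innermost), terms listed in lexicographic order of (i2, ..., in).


Skip Jacobi rewriting: expand, keep b1-initial words, read off terms.
Composite bracket: [[b3, [b1, b4]], b2]
Under [a, b] = ab - ba we get 8 signed associative words (2^3 = 8).
Words beginning with b1 determine it all:
  sign of b1b4b3b2 is -1, so it contributes -[[[b1, b4], b3], b2]

-[[[b1, b4], b3], b2]


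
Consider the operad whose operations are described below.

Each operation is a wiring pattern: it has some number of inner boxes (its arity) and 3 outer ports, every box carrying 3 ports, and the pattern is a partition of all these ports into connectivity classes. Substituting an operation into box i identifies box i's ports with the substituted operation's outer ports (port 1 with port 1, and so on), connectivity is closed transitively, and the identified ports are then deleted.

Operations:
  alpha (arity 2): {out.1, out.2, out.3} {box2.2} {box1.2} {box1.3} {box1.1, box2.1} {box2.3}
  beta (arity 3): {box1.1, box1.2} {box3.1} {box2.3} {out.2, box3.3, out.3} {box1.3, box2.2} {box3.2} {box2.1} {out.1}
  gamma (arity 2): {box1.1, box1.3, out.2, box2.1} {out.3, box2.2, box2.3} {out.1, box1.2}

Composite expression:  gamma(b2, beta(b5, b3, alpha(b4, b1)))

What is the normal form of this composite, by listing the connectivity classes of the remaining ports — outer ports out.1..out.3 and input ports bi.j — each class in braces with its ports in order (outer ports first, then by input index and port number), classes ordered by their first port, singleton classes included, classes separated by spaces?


Two ports join when wires chain via gamma-identified ports.
the subtree at alpha composes to {out.1, out.2, out.3} {b1.1, b4.1} {b1.2} {b1.3} {b4.2} {b4.3} on (b4, b1); out.j = own outer ports
the subtree at beta composes to {out.1} {out.2, out.3} {b1.1, b4.1} {b1.2} {b1.3} {b3.1} {b3.2, b5.3} {b3.3} {b4.2} {b4.3} {b5.1, b5.2} on (b5, b3, b4, b1); out.j = own outer ports
the subtree at gamma composes to {out.1, b2.2} {out.2, b2.1, b2.3} {out.3} {b1.1, b4.1} {b1.2} {b1.3} {b3.1} {b3.2, b5.3} {b3.3} {b4.2} {b4.3} {b5.1, b5.2} on (b2, b5, b3, b4, b1); out.j = own outer ports

{out.1, b2.2} {out.2, b2.1, b2.3} {out.3} {b1.1, b4.1} {b1.2} {b1.3} {b3.1} {b3.2, b5.3} {b3.3} {b4.2} {b4.3} {b5.1, b5.2}


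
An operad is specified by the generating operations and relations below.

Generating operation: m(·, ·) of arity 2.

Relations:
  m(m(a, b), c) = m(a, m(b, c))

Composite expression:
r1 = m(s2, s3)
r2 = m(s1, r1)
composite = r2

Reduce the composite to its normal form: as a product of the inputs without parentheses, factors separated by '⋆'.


s1 ⋆ s2 ⋆ s3

Under associativity of m, the answer is the s's in reading order.
m(s2, s3) reduces to s2 ⋆ s3
m(s1, m(s2, s3)) reduces to s1 ⋆ s2 ⋆ s3


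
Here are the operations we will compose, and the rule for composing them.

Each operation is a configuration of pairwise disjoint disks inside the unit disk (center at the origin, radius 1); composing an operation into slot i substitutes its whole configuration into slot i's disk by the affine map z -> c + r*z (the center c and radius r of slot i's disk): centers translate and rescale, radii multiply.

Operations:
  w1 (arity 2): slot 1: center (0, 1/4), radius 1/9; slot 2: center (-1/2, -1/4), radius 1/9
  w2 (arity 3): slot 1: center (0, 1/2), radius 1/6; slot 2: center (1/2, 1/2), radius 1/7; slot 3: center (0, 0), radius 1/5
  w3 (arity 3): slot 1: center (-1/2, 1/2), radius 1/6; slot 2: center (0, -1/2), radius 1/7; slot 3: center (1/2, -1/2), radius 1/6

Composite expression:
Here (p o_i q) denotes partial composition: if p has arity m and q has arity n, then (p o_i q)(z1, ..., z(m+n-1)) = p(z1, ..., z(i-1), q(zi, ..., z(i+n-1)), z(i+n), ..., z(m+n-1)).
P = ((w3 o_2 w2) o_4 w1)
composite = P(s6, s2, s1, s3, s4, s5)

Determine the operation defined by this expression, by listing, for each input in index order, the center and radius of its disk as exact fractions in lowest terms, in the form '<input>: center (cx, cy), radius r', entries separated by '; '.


s1: center (1/14, -3/7), radius 1/49; s2: center (0, -3/7), radius 1/42; s3: center (0, -69/140), radius 1/315; s4: center (-1/70, -71/140), radius 1/315; s5: center (1/2, -1/2), radius 1/6; s6: center (-1/2, 1/2), radius 1/6

Below w3, radii multiply path by path; the s-disk centers shift.
input s6: composing its 1 substitution step yields center (-1/2, 1/2), radius 1/6
input s2: composing its 2 substitution steps yields center (0, -3/7), radius 1/42
input s1: composing its 2 substitution steps yields center (1/14, -3/7), radius 1/49
input s3: composing its 3 substitution steps yields center (0, -69/140), radius 1/315
input s4: composing its 3 substitution steps yields center (-1/70, -71/140), radius 1/315
input s5: composing its 1 substitution step yields center (1/2, -1/2), radius 1/6


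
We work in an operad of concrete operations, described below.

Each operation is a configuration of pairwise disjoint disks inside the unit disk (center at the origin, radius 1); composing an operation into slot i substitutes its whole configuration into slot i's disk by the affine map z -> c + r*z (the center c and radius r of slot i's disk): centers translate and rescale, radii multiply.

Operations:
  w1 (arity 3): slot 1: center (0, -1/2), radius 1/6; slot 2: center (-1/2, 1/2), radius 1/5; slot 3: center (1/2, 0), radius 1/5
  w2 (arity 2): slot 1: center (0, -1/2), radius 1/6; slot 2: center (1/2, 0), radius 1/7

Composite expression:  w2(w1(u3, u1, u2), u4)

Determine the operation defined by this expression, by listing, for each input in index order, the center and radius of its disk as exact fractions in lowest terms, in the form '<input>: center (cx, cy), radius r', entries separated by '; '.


u1: center (-1/12, -5/12), radius 1/30; u2: center (1/12, -1/2), radius 1/30; u3: center (0, -7/12), radius 1/36; u4: center (1/2, 0), radius 1/7

Only the slot chain above each u matters under w2; compose those maps.
u3 passes through 2 substitutions, ending at center (0, -7/12), radius 1/36
u1 passes through 2 substitutions, ending at center (-1/12, -5/12), radius 1/30
u2 passes through 2 substitutions, ending at center (1/12, -1/2), radius 1/30
u4 passes through 1 substitution, ending at center (1/2, 0), radius 1/7


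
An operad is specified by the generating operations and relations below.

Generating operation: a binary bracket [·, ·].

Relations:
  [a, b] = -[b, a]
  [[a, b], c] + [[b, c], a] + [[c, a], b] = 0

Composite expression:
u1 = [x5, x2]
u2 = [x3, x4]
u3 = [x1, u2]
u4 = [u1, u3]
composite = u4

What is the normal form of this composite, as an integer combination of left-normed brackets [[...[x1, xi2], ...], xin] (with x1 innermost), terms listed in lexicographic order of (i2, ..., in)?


Antisymmetry and Jacobi reduce to x1-anchored left-normed brackets.
Composite bracket: [[x5, x2], [x1, [x3, x4]]]
Full expansion: 16 signed words from ab - ba (2^4 = 16).
Coefficients come from the x1-initial words:
  from x1x3x4x2x5, sign +1: term +[[[[x1, x3], x4], x2], x5]
  from x1x3x4x5x2, sign -1: term -[[[[x1, x3], x4], x5], x2]
  from x1x4x3x2x5, sign -1: term -[[[[x1, x4], x3], x2], x5]
  from x1x4x3x5x2, sign +1: term +[[[[x1, x4], x3], x5], x2]

[[[[x1, x3], x4], x2], x5] - [[[[x1, x3], x4], x5], x2] - [[[[x1, x4], x3], x2], x5] + [[[[x1, x4], x3], x5], x2]


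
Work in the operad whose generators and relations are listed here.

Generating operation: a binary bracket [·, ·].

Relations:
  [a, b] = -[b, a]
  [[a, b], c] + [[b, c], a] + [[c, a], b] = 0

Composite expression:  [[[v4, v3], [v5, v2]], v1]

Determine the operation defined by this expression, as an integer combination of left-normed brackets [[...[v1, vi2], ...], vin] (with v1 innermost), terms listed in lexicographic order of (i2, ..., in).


[[[[v1, v2], v5], v3], v4] - [[[[v1, v2], v5], v4], v3] - [[[[v1, v3], v4], v2], v5] + [[[[v1, v3], v4], v5], v2] + [[[[v1, v4], v3], v2], v5] - [[[[v1, v4], v3], v5], v2] - [[[[v1, v5], v2], v3], v4] + [[[[v1, v5], v2], v4], v3]

In the tensor algebra, words opening v1 carry the v1-anchored form.
Composite bracket: [[[v4, v3], [v5, v2]], v1]
Expanding via [a, b] = ab - ba: 16 signed words (2^4 = 16).
Only words starting with v1 matter:
  sign of v1v2v5v3v4 is +1, so it contributes +[[[[v1, v2], v5], v3], v4]
  sign of v1v2v5v4v3 is -1, so it contributes -[[[[v1, v2], v5], v4], v3]
  sign of v1v3v4v2v5 is -1, so it contributes -[[[[v1, v3], v4], v2], v5]
  sign of v1v3v4v5v2 is +1, so it contributes +[[[[v1, v3], v4], v5], v2]
  sign of v1v4v3v2v5 is +1, so it contributes +[[[[v1, v4], v3], v2], v5]
  sign of v1v4v3v5v2 is -1, so it contributes -[[[[v1, v4], v3], v5], v2]
  sign of v1v5v2v3v4 is -1, so it contributes -[[[[v1, v5], v2], v3], v4]
  sign of v1v5v2v4v3 is +1, so it contributes +[[[[v1, v5], v2], v4], v3]


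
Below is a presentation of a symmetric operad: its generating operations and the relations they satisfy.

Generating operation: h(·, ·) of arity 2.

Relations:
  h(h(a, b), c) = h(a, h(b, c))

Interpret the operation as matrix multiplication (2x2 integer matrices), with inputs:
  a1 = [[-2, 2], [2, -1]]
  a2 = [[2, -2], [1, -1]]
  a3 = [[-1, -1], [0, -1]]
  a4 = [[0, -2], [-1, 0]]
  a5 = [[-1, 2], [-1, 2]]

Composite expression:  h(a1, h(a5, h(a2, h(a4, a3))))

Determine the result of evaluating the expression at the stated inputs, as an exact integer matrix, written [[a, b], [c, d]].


[[0, 0], [0, 0]]


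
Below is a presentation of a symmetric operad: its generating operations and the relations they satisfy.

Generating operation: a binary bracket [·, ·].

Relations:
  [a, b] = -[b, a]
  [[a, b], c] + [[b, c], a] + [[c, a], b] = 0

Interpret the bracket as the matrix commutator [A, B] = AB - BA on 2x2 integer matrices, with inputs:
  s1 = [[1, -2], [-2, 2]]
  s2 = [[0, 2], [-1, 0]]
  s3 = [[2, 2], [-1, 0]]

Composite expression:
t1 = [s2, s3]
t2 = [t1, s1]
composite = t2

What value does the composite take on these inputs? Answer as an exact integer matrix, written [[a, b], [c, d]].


[[4, -4], [2, -4]]

[s2, s3] = [[0, -4], [-2, 0]]
[[s2, s3], s1] = [[4, -4], [2, -4]]


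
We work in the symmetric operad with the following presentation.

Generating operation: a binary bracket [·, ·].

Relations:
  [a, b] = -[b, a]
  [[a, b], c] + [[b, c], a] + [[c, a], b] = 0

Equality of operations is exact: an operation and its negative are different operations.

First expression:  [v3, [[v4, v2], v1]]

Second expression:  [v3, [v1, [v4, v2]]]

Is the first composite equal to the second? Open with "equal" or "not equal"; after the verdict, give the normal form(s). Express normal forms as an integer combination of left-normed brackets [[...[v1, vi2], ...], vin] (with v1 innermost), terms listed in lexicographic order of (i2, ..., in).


not equal — first -[[[v1, v2], v4], v3] + [[[v1, v4], v2], v3], second [[[v1, v2], v4], v3] - [[[v1, v4], v2], v3]

Reducing the first expression gives -[[[v1, v2], v4], v3] + [[[v1, v4], v2], v3]
Reducing the second expression gives [[[v1, v2], v4], v3] - [[[v1, v4], v2], v3]
The forms do not match — not equal.


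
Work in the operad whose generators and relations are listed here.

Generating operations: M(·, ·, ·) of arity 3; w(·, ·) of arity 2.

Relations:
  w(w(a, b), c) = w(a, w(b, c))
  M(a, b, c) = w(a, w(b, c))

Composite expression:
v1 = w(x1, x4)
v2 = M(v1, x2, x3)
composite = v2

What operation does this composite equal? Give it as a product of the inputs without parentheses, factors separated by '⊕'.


x1 ⊕ x4 ⊕ x2 ⊕ x3

All parenthesizations of M agree; list the x-inputs left to right.
w(x1, x4) linearizes to x1 ⊕ x4
M(w(x1, x4), x2, x3) linearizes to x1 ⊕ x4 ⊕ x2 ⊕ x3


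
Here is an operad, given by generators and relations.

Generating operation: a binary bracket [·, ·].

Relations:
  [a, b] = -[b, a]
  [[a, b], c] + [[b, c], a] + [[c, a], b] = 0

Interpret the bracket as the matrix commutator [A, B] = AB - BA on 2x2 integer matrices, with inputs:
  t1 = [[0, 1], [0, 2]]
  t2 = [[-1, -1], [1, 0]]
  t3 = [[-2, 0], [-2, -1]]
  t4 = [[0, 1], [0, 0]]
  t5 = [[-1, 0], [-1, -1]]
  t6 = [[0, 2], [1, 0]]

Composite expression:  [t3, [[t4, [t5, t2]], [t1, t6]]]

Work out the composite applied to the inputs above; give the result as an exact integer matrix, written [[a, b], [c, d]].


[[-24, 12], [-20, 24]]

[t5, t2] = [[-1, 0], [1, 1]]
[t4, [t5, t2]] = [[1, 2], [0, -1]]
[t1, t6] = [[1, -4], [2, -1]]
[[t4, [t5, t2]], [t1, t6]] = [[4, -12], [-4, -4]]
[t3, [[t4, [t5, t2]], [t1, t6]]] = [[-24, 12], [-20, 24]]


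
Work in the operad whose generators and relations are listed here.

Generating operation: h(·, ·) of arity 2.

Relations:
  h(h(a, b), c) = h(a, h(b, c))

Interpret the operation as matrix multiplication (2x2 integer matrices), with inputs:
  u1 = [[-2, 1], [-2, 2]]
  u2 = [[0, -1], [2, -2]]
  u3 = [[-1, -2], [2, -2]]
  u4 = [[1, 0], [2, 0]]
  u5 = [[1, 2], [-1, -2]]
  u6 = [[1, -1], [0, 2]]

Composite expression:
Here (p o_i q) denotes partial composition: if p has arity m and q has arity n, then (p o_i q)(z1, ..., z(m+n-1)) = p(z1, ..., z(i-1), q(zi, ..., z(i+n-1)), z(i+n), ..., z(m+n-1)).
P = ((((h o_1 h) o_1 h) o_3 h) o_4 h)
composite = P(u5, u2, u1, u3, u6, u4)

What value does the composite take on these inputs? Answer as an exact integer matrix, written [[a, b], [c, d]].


[[46, 0], [-46, 0]]

h(u5, u2) = [[4, -5], [-4, 5]]
h(u3, u6) = [[-1, -3], [2, -6]]
h(u1, h(u3, u6)) = [[4, 0], [6, -6]]
h(h(u5, u2), h(u1, h(u3, u6))) = [[-14, 30], [14, -30]]
h(h(h(u5, u2), h(u1, h(u3, u6))), u4) = [[46, 0], [-46, 0]]


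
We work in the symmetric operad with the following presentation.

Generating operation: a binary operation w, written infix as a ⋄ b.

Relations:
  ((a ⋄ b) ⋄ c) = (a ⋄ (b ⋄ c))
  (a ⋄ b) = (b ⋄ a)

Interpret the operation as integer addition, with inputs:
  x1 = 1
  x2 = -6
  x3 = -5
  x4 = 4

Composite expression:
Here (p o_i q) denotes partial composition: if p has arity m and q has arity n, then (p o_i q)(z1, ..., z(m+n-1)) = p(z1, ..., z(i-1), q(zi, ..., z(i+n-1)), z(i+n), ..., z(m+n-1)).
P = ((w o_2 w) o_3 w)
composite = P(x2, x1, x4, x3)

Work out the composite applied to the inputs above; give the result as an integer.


(x4 ⋄ x3) = -1
(x1 ⋄ (x4 ⋄ x3)) = 0
(x2 ⋄ (x1 ⋄ (x4 ⋄ x3))) = -6

-6


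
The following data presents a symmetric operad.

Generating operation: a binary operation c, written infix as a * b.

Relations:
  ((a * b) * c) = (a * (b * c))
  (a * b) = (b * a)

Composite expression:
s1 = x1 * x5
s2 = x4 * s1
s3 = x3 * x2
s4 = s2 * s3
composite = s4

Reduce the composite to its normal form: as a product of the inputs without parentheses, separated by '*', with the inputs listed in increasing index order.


x1 * x2 * x3 * x4 * x5


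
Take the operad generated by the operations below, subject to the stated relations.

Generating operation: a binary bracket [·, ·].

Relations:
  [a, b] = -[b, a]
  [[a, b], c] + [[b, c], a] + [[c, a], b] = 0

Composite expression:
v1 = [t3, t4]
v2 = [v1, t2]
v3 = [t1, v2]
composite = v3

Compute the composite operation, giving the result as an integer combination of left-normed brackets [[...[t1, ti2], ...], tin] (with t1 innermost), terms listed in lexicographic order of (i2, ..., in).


Antisymmetry and Jacobi reduce to t1-anchored left-normed brackets.
Composite bracket: [t1, [[t3, t4], t2]]
Applying ab - ba throughout gives 8 signed words (2^3 = 8).
Words beginning with t1 determine it all:
  t1t2t3t4 (sign -1) contributes -[[[t1, t2], t3], t4]
  t1t2t4t3 (sign +1) contributes +[[[t1, t2], t4], t3]
  t1t3t4t2 (sign +1) contributes +[[[t1, t3], t4], t2]
  t1t4t3t2 (sign -1) contributes -[[[t1, t4], t3], t2]

-[[[t1, t2], t3], t4] + [[[t1, t2], t4], t3] + [[[t1, t3], t4], t2] - [[[t1, t4], t3], t2]


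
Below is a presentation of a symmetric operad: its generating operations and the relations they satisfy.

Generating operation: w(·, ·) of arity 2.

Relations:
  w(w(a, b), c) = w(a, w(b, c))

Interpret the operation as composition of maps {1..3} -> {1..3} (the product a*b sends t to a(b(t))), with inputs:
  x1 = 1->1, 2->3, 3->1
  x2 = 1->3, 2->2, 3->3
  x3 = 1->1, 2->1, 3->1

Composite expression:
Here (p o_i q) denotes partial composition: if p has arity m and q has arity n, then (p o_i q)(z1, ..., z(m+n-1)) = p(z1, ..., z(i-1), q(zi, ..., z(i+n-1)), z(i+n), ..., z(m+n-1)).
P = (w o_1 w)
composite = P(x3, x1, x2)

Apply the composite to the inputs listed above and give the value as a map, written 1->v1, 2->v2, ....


w(x3, x1) = 1->1, 2->1, 3->1
w(w(x3, x1), x2) = 1->1, 2->1, 3->1

1->1, 2->1, 3->1


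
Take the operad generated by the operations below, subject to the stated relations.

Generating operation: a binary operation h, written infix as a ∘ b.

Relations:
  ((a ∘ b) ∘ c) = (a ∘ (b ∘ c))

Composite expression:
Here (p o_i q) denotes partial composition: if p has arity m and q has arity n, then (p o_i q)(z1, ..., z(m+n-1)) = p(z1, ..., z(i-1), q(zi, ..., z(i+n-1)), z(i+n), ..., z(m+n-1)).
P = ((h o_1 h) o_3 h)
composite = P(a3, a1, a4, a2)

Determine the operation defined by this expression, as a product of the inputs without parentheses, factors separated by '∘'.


Under associativity of h, the answer is the a's in reading order.
(a3 ∘ a1) spells out as a3 ∘ a1
(a4 ∘ a2) spells out as a4 ∘ a2
((a3 ∘ a1) ∘ (a4 ∘ a2)) spells out as a3 ∘ a1 ∘ a4 ∘ a2

a3 ∘ a1 ∘ a4 ∘ a2


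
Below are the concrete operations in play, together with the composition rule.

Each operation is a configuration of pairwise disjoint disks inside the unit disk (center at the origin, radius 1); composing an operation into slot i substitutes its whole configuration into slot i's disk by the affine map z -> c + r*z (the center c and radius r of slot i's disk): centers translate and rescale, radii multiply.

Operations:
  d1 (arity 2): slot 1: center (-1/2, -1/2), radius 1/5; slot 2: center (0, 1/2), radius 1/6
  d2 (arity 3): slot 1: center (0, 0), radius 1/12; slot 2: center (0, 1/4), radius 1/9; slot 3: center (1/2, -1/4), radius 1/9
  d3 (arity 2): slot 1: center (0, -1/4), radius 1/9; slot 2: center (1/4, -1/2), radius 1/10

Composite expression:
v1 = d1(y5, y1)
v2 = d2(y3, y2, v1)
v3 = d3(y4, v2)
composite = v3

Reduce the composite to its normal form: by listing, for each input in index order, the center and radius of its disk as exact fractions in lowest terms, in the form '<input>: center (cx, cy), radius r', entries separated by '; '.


Only the slot chain above each y matters under d3; compose those maps.
y4 passes through 1 substitution, ending at center (0, -1/4), radius 1/9
y3 passes through 2 substitutions, ending at center (1/4, -1/2), radius 1/120
y2 passes through 2 substitutions, ending at center (1/4, -19/40), radius 1/90
y5 passes through 3 substitutions, ending at center (53/180, -191/360), radius 1/450
y1 passes through 3 substitutions, ending at center (3/10, -187/360), radius 1/540

y1: center (3/10, -187/360), radius 1/540; y2: center (1/4, -19/40), radius 1/90; y3: center (1/4, -1/2), radius 1/120; y4: center (0, -1/4), radius 1/9; y5: center (53/180, -191/360), radius 1/450


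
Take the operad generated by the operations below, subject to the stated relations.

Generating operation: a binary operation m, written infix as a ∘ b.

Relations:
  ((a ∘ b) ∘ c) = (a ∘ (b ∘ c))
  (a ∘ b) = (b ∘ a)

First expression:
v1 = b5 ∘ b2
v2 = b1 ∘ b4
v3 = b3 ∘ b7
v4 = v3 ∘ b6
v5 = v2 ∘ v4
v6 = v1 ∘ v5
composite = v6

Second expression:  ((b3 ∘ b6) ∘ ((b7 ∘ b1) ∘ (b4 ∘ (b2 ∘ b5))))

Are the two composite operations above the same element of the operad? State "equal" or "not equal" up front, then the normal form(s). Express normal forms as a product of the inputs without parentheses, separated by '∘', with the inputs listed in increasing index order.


equal; both compose to b1 ∘ b2 ∘ b3 ∘ b4 ∘ b5 ∘ b6 ∘ b7

The first composite normalizes to b1 ∘ b2 ∘ b3 ∘ b4 ∘ b5 ∘ b6 ∘ b7
The second composite normalizes to b1 ∘ b2 ∘ b3 ∘ b4 ∘ b5 ∘ b6 ∘ b7
Both agree, so they are equal.
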